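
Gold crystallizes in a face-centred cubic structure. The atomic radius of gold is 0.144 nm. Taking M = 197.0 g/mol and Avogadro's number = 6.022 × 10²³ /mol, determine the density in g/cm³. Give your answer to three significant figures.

In an FCC lattice, atoms touch along the face diagonal, so √2·a = 4r, giving a = 0.4073 nm = 4.073 × 10^-8 cm.
With Z = 4, ρ = Z·M/(N_A·a³) = 4 × 197.0 / (6.022 × 10²³ × 6.757 × 10^-23) = 19.37 g/cm³.

19.4 g/cm³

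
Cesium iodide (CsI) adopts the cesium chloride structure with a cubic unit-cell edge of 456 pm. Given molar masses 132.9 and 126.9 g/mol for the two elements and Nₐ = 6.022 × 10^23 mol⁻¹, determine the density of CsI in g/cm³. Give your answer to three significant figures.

4.55 g/cm³

The cesium chloride structure contains Z = 1 formula unit per cell; M(CsI) = 132.9 + 126.9 = 259.8 g/mol.
a³ = (4.560 × 10^-8 cm)³ = 9.482 × 10^-23 cm³.
ρ = 1 × 259.8 / (6.022 × 10²³ × 9.482 × 10^-23) = 4.550 g/cm³.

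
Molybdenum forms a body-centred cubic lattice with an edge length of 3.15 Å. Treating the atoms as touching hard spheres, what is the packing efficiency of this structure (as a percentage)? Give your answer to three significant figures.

In a BCC lattice atoms touch along the body diagonal, so √3·a = 4r, so r = 0.4330a = 1.364 Å.
Packing fraction = Z·(4/3)πr³ / a³ = 2 × (4/3)π × (1.364)³ / (3.15)³ = 0.6802 = 68.0%.

68.0%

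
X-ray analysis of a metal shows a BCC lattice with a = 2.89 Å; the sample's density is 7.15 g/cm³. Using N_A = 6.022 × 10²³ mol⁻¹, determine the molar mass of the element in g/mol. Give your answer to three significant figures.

A BCC cell has Z = 2 atoms; a = 2.890 × 10^-8 cm.
M = ρ·N_A·a³/Z = 7.15 × 6.022 × 10²³ × 2.414 × 10^-23 / 2 = 52.0 g/mol.

52.0 g/mol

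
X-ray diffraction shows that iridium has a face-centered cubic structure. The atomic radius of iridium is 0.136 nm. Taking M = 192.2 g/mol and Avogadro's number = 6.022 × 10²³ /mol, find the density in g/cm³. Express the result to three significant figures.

In an FCC lattice, atoms touch along the face diagonal, so √2·a = 4r, giving a = 0.3847 nm = 3.847 × 10^-8 cm.
With Z = 4, ρ = Z·M/(N_A·a³) = 4 × 192.2 / (6.022 × 10²³ × 5.692 × 10^-23) = 22.43 g/cm³.

22.4 g/cm³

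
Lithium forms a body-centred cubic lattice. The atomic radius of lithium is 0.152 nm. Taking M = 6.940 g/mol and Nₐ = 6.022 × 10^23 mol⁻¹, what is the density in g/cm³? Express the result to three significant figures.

0.533 g/cm³

In a BCC lattice, atoms touch along the body diagonal, so √3·a = 4r, giving a = 0.3510 nm = 3.510 × 10^-8 cm.
With Z = 2, ρ = Z·M/(N_A·a³) = 2 × 6.940 / (6.022 × 10²³ × 4.325 × 10^-23) = 0.5329 g/cm³.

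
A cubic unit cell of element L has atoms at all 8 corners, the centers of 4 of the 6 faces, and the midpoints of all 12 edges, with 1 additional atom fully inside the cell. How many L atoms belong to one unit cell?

Corner atoms are shared by 8 cells (1/8 each), face atoms by 2 (1/2 each), edge atoms by 4 (1/4 each), interior atoms are unshared.
Net atoms = 8 × 1/8 + 4 × 1/2 + 12 × 1/4 + 1 = 1 + 2 + 3 + 1 = 7.

7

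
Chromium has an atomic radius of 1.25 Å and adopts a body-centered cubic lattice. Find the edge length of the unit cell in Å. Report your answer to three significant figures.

2.89 Å

In a BCC lattice, atoms touch along the body diagonal, so √3·a = 4r.
a = 4r/√3 = 4 × 1.25 / 1.7321 = 2.89 Å.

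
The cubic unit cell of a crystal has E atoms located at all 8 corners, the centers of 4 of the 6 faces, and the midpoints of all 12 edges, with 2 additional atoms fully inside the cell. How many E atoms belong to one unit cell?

8

Corner atoms are shared by 8 cells (1/8 each), face atoms by 2 (1/2 each), edge atoms by 4 (1/4 each), interior atoms are unshared.
Net atoms = 8 × 1/8 + 4 × 1/2 + 12 × 1/4 + 2 = 1 + 2 + 3 + 2 = 8.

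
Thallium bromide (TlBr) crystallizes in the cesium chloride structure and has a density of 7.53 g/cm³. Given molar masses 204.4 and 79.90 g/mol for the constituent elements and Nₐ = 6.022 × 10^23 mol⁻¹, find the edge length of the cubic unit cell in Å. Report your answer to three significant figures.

3.97 Å

M(TlBr) = 284.3 g/mol; Z = 1 formula unit per cell.
a³ = Z·M/(N_A·ρ) = 1 × 284.3 / (6.022 × 10²³ × 7.53) = 6.270 × 10^-23 cm³, so a = 3.973 × 10^-8 cm = 3.97 Å.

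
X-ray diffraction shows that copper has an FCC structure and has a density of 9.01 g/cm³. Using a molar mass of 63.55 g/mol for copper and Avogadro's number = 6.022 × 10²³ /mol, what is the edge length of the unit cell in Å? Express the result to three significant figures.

With Z = 4 atoms per FCC cell, a³ = Z·M/(N_A·ρ) = 4 × 63.55 / (6.022 × 10²³ × 9.010 g/cm³) = 4.685 × 10^-23 cm³.
a = (4.685 × 10^-23)^(1/3) = 3.605 × 10^-8 cm = 3.60 Å.

3.60 Å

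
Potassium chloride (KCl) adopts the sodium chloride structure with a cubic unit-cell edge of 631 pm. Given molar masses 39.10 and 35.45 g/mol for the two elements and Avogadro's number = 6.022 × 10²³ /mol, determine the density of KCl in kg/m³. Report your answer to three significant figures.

1970 kg/m³

The sodium chloride structure contains Z = 4 formula units per cell; M(KCl) = 39.10 + 35.45 = 74.55 g/mol.
a³ = (6.310 × 10^-8 cm)³ = 2.512 × 10^-22 cm³.
ρ = 4 × 74.55 / (6.022 × 10²³ × 2.512 × 10^-22) = 1.971 g/cm³ = 1970 kg/m³.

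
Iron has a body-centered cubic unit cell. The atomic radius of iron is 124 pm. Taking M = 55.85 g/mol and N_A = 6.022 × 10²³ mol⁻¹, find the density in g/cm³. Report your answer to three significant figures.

7.90 g/cm³

In a BCC lattice, atoms touch along the body diagonal, so √3·a = 4r, giving a = 286.4 pm = 2.864 × 10^-8 cm.
With Z = 2, ρ = Z·M/(N_A·a³) = 2 × 55.85 / (6.022 × 10²³ × 2.348 × 10^-23) = 7.899 g/cm³.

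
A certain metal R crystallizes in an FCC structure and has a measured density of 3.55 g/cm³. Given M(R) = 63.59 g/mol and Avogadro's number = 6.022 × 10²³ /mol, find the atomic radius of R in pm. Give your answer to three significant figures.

For an FCC cell (Z = 4), a³ = Z·M/(N_A·ρ) = 4 × 63.59 / (6.022 × 10²³ × 3.550) = 1.190 × 10^-22 cm³, so a = 4.918 × 10^-8 cm = 491.8 pm.
Atoms touch along the face diagonal, so √2·a = 4r, so r = 0.3536 × a = 174 pm.

174 pm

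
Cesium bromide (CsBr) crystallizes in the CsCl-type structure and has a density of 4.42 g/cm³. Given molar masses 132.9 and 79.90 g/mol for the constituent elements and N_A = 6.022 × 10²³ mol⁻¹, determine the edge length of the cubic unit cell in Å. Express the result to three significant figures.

4.31 Å

M(CsBr) = 212.8 g/mol; Z = 1 formula unit per cell.
a³ = Z·M/(N_A·ρ) = 1 × 212.8 / (6.022 × 10²³ × 4.42) = 7.995 × 10^-23 cm³, so a = 4.308 × 10^-8 cm = 4.31 Å.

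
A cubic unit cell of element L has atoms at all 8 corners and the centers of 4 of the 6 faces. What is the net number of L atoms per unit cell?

Corner atoms are shared by 8 cells (1/8 each), face atoms by 2 (1/2 each).
Net atoms = 8 × 1/8 + 4 × 1/2 = 1 + 2 = 3.

3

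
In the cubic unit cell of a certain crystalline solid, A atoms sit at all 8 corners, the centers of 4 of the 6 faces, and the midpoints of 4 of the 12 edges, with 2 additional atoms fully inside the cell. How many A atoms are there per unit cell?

Corner atoms are shared by 8 cells (1/8 each), face atoms by 2 (1/2 each), edge atoms by 4 (1/4 each), interior atoms are unshared.
Net atoms = 8 × 1/8 + 4 × 1/2 + 4 × 1/4 + 2 = 1 + 2 + 1 + 2 = 6.

6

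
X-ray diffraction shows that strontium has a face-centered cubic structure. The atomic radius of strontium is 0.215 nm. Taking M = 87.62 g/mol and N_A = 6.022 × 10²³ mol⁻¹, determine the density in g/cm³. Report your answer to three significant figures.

In an FCC lattice, atoms touch along the face diagonal, so √2·a = 4r, giving a = 0.6081 nm = 6.081 × 10^-8 cm.
With Z = 4, ρ = Z·M/(N_A·a³) = 4 × 87.62 / (6.022 × 10²³ × 2.249 × 10^-22) = 2.588 g/cm³.

2.59 g/cm³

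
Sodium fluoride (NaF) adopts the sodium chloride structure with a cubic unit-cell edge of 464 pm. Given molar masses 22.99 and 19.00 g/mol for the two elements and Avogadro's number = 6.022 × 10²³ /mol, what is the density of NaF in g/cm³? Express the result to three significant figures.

2.79 g/cm³

The sodium chloride structure contains Z = 4 formula units per cell; M(NaF) = 22.99 + 19.00 = 41.99 g/mol.
a³ = (4.640 × 10^-8 cm)³ = 9.990 × 10^-23 cm³.
ρ = 4 × 41.99 / (6.022 × 10²³ × 9.990 × 10^-23) = 2.792 g/cm³.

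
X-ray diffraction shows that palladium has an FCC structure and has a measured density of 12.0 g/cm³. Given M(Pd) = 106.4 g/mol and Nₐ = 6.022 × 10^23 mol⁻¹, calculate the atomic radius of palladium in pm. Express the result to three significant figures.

138 pm

For an FCC cell (Z = 4), a³ = Z·M/(N_A·ρ) = 4 × 106.4 / (6.022 × 10²³ × 12.00) = 5.890 × 10^-23 cm³, so a = 3.891 × 10^-8 cm = 389.1 pm.
Atoms touch along the face diagonal, so √2·a = 4r, so r = 0.3536 × a = 138 pm.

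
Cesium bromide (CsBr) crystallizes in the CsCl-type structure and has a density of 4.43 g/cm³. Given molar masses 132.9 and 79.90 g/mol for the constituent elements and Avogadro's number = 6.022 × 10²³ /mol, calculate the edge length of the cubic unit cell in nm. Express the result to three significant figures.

M(CsBr) = 212.8 g/mol; Z = 1 formula unit per cell.
a³ = Z·M/(N_A·ρ) = 1 × 212.8 / (6.022 × 10²³ × 4.43) = 7.977 × 10^-23 cm³, so a = 4.305 × 10^-8 cm = 0.430 nm.

0.430 nm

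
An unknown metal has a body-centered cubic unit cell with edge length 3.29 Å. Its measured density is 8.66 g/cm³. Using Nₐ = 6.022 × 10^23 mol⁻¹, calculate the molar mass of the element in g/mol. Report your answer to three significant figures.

92.9 g/mol

A BCC cell has Z = 2 atoms; a = 3.290 × 10^-8 cm.
M = ρ·N_A·a³/Z = 8.66 × 6.022 × 10²³ × 3.561 × 10^-23 / 2 = 92.9 g/mol.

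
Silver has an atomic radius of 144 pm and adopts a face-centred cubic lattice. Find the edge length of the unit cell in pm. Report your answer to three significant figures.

407 pm

In an FCC lattice, atoms touch along the face diagonal, so √2·a = 4r.
a = 4r/√2 = 4 × 144 / 1.4142 = 407 pm.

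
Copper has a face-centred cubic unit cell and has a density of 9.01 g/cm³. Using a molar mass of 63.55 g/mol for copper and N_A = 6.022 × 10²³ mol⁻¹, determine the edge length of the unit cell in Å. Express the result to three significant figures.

3.60 Å

With Z = 4 atoms per FCC cell, a³ = Z·M/(N_A·ρ) = 4 × 63.55 / (6.022 × 10²³ × 9.010 g/cm³) = 4.685 × 10^-23 cm³.
a = (4.685 × 10^-23)^(1/3) = 3.605 × 10^-8 cm = 3.60 Å.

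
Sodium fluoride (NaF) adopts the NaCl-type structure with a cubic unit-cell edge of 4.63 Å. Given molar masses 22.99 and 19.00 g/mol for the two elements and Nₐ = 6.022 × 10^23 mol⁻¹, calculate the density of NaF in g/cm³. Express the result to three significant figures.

2.81 g/cm³

The NaCl-type structure contains Z = 4 formula units per cell; M(NaF) = 22.99 + 19.00 = 41.99 g/mol.
a³ = (4.630 × 10^-8 cm)³ = 9.925 × 10^-23 cm³.
ρ = 4 × 41.99 / (6.022 × 10²³ × 9.925 × 10^-23) = 2.810 g/cm³.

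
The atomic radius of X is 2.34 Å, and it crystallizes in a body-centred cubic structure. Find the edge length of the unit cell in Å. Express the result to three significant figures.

5.40 Å

In a BCC lattice, atoms touch along the body diagonal, so √3·a = 4r.
a = 4r/√3 = 4 × 2.34 / 1.7321 = 5.40 Å.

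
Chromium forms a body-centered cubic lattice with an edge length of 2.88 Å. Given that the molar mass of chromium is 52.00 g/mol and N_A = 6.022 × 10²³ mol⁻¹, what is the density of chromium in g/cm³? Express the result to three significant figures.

A BCC unit cell contains Z = 2 atoms.
Cell volume: a³ = (2.88 Å)³ = (2.880 × 10^-8 cm)³ = 2.389 × 10^-23 cm³.
ρ = Z·M/(N_A·a³) = 2 × 52.00 / (6.022 × 10²³ × 2.389 × 10^-23) = 7.230 g/cm³.

7.23 g/cm³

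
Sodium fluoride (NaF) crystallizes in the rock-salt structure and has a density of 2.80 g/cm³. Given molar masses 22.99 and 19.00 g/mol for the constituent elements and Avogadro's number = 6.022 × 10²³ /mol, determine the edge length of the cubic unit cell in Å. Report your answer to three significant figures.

4.64 Å

M(NaF) = 41.99 g/mol; Z = 4 formula units per cell.
a³ = Z·M/(N_A·ρ) = 4 × 41.99 / (6.022 × 10²³ × 2.80) = 9.961 × 10^-23 cm³, so a = 4.636 × 10^-8 cm = 4.64 Å.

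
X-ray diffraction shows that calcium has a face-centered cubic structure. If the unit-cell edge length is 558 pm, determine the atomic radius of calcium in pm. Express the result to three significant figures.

In an FCC lattice, atoms touch along the face diagonal, so √2·a = 4r.
r = √2·a/4 = 1.4142 × 558 / 4 = 197 pm.

197 pm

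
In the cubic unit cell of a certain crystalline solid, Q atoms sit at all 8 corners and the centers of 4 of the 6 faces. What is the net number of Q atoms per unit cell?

Corner atoms are shared by 8 cells (1/8 each), face atoms by 2 (1/2 each).
Net atoms = 8 × 1/8 + 4 × 1/2 = 1 + 2 = 3.

3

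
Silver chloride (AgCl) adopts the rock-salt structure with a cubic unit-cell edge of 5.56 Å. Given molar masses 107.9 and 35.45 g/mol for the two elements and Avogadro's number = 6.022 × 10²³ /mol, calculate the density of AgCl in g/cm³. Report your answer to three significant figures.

The rock-salt structure contains Z = 4 formula units per cell; M(AgCl) = 107.9 + 35.45 = 143.35 g/mol.
a³ = (5.560 × 10^-8 cm)³ = 1.719 × 10^-22 cm³.
ρ = 4 × 143.35 / (6.022 × 10²³ × 1.719 × 10^-22) = 5.540 g/cm³.

5.54 g/cm³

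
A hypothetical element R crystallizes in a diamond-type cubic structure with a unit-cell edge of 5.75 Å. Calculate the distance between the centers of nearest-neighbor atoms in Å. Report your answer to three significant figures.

In a diamond cubic structure, nearest neighbors lie along the body diagonal with √3·a = 8r; the nearest-neighbor distance equals 2r = 0.4330·a.
d = 0.4330 × 5.75 = 2.49 Å.

2.49 Å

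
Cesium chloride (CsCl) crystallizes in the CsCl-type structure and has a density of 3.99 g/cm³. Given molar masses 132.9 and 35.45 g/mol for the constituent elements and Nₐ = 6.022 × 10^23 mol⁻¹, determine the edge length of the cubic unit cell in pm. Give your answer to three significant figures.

412 pm

M(CsCl) = 168.35 g/mol; Z = 1 formula unit per cell.
a³ = Z·M/(N_A·ρ) = 1 × 168.35 / (6.022 × 10²³ × 3.99) = 7.006 × 10^-23 cm³, so a = 4.123 × 10^-8 cm = 412 pm.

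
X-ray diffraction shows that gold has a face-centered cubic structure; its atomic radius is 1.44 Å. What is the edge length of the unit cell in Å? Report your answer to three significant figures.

In an FCC lattice, atoms touch along the face diagonal, so √2·a = 4r.
a = 4r/√2 = 4 × 1.44 / 1.4142 = 4.07 Å.

4.07 Å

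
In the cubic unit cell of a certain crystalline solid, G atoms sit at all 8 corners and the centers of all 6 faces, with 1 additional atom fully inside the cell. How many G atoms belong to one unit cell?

Corner atoms are shared by 8 cells (1/8 each), face atoms by 2 (1/2 each), interior atoms are unshared.
Net atoms = 8 × 1/8 + 6 × 1/2 + 1 = 1 + 3 + 1 = 5.

5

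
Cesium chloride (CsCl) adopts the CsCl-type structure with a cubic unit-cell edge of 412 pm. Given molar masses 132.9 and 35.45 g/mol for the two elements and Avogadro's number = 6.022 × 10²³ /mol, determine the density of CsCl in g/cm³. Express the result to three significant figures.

4.00 g/cm³

The CsCl-type structure contains Z = 1 formula unit per cell; M(CsCl) = 132.9 + 35.45 = 168.35 g/mol.
a³ = (4.120 × 10^-8 cm)³ = 6.993 × 10^-23 cm³.
ρ = 1 × 168.35 / (6.022 × 10²³ × 6.993 × 10^-23) = 3.997 g/cm³.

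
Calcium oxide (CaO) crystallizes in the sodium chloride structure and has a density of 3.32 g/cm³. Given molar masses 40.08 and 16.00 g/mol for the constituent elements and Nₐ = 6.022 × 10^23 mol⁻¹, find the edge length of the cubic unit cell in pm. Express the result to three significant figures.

M(CaO) = 56.08 g/mol; Z = 4 formula units per cell.
a³ = Z·M/(N_A·ρ) = 4 × 56.08 / (6.022 × 10²³ × 3.32) = 1.122 × 10^-22 cm³, so a = 4.823 × 10^-8 cm = 482 pm.

482 pm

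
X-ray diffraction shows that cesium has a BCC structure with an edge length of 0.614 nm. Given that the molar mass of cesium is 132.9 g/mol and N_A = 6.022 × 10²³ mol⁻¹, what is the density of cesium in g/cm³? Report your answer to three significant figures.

A BCC unit cell contains Z = 2 atoms.
Cell volume: a³ = (0.614 nm)³ = (6.140 × 10^-8 cm)³ = 2.315 × 10^-22 cm³.
ρ = Z·M/(N_A·a³) = 2 × 132.9 / (6.022 × 10²³ × 2.315 × 10^-22) = 1.907 g/cm³.

1.91 g/cm³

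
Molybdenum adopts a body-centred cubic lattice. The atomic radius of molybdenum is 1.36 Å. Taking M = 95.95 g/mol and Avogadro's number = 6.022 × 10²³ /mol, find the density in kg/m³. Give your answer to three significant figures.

In a BCC lattice, atoms touch along the body diagonal, so √3·a = 4r, giving a = 3.141 Å = 3.141 × 10^-8 cm.
With Z = 2, ρ = Z·M/(N_A·a³) = 2 × 95.95 / (6.022 × 10²³ × 3.098 × 10^-23) = 10.29 g/cm³ = 10300 kg/m³.

10300 kg/m³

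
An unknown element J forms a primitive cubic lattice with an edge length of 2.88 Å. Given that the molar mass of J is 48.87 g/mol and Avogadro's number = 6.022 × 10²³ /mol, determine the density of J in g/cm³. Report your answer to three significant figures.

3.40 g/cm³

A simple cubic unit cell contains Z = 1 atom.
Cell volume: a³ = (2.88 Å)³ = (2.880 × 10^-8 cm)³ = 2.389 × 10^-23 cm³.
ρ = Z·M/(N_A·a³) = 1 × 48.87 / (6.022 × 10²³ × 2.389 × 10^-23) = 3.397 g/cm³.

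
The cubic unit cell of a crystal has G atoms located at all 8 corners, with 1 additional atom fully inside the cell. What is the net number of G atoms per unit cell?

2

Corner atoms are shared by 8 cells (1/8 each), interior atoms are unshared.
Net atoms = 8 × 1/8 + 1 = 1 + 1 = 2.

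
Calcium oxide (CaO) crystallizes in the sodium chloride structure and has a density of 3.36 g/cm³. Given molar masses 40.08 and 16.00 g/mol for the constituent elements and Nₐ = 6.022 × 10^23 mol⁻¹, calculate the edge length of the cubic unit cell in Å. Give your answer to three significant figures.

4.80 Å

M(CaO) = 56.08 g/mol; Z = 4 formula units per cell.
a³ = Z·M/(N_A·ρ) = 4 × 56.08 / (6.022 × 10²³ × 3.36) = 1.109 × 10^-22 cm³, so a = 4.804 × 10^-8 cm = 4.80 Å.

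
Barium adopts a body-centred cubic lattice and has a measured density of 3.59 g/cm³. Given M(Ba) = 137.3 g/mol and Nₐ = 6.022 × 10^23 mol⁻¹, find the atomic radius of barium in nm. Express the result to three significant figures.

0.218 nm

For a BCC cell (Z = 2), a³ = Z·M/(N_A·ρ) = 2 × 137.3 / (6.022 × 10²³ × 3.590) = 1.270 × 10^-22 cm³, so a = 5.027 × 10^-8 cm = 0.5027 nm.
Atoms touch along the body diagonal, so √3·a = 4r, so r = 0.4330 × a = 0.218 nm.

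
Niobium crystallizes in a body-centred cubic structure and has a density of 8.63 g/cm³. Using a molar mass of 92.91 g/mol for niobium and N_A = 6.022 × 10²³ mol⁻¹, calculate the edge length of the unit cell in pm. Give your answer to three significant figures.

With Z = 2 atoms per BCC cell, a³ = Z·M/(N_A·ρ) = 2 × 92.91 / (6.022 × 10²³ × 8.630 g/cm³) = 3.576 × 10^-23 cm³.
a = (3.576 × 10^-23)^(1/3) = 3.294 × 10^-8 cm = 329 pm.

329 pm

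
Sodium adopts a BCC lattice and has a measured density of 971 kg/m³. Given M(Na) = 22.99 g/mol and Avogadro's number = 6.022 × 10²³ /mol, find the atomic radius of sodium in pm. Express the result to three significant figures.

186 pm

For a BCC cell (Z = 2), a³ = Z·M/(N_A·ρ) = 2 × 22.99 / (6.022 × 10²³ × 0.9710) = 7.863 × 10^-23 cm³, so a = 4.284 × 10^-8 cm = 428.4 pm.
Atoms touch along the body diagonal, so √3·a = 4r, so r = 0.4330 × a = 186 pm.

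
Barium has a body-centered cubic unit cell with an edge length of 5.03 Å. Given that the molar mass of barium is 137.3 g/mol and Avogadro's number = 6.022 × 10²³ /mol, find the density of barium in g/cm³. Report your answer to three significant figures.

A BCC unit cell contains Z = 2 atoms.
Cell volume: a³ = (5.03 Å)³ = (5.030 × 10^-8 cm)³ = 1.273 × 10^-22 cm³.
ρ = Z·M/(N_A·a³) = 2 × 137.3 / (6.022 × 10²³ × 1.273 × 10^-22) = 3.583 g/cm³.

3.58 g/cm³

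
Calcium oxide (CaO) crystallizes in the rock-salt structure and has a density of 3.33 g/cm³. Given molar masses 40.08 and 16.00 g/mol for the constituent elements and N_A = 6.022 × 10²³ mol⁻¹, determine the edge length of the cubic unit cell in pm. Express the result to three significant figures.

M(CaO) = 56.08 g/mol; Z = 4 formula units per cell.
a³ = Z·M/(N_A·ρ) = 4 × 56.08 / (6.022 × 10²³ × 3.33) = 1.119 × 10^-22 cm³, so a = 4.818 × 10^-8 cm = 482 pm.

482 pm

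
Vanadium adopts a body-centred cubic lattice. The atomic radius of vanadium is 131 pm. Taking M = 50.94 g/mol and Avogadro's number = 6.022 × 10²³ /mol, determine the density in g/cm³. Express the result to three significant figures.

In a BCC lattice, atoms touch along the body diagonal, so √3·a = 4r, giving a = 302.5 pm = 3.025 × 10^-8 cm.
With Z = 2, ρ = Z·M/(N_A·a³) = 2 × 50.94 / (6.022 × 10²³ × 2.769 × 10^-23) = 6.110 g/cm³.

6.11 g/cm³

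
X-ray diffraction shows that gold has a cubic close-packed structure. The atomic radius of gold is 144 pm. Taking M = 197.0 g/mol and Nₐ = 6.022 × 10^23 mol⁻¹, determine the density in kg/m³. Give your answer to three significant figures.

In an FCC lattice, atoms touch along the face diagonal, so √2·a = 4r, giving a = 407.3 pm = 4.073 × 10^-8 cm.
With Z = 4, ρ = Z·M/(N_A·a³) = 4 × 197.0 / (6.022 × 10²³ × 6.757 × 10^-23) = 19.37 g/cm³ = 19400 kg/m³.

19400 kg/m³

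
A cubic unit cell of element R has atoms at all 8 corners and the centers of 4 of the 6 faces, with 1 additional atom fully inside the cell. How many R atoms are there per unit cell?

4

Corner atoms are shared by 8 cells (1/8 each), face atoms by 2 (1/2 each), interior atoms are unshared.
Net atoms = 8 × 1/8 + 4 × 1/2 + 1 = 1 + 2 + 1 = 4.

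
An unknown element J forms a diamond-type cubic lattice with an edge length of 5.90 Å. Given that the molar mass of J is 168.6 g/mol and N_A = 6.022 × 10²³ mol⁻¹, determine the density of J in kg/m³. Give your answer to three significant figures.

A diamond cubic unit cell contains Z = 8 atoms.
Cell volume: a³ = (5.90 Å)³ = (5.900 × 10^-8 cm)³ = 2.054 × 10^-22 cm³.
ρ = Z·M/(N_A·a³) = 8 × 168.6 / (6.022 × 10²³ × 2.054 × 10^-22) = 10.91 g/cm³ = 10900 kg/m³.

10900 kg/m³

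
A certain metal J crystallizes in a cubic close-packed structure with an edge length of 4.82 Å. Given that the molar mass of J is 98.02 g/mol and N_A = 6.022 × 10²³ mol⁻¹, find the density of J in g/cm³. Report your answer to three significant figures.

5.81 g/cm³

An FCC unit cell contains Z = 4 atoms.
Cell volume: a³ = (4.82 Å)³ = (4.820 × 10^-8 cm)³ = 1.120 × 10^-22 cm³.
ρ = Z·M/(N_A·a³) = 4 × 98.02 / (6.022 × 10²³ × 1.120 × 10^-22) = 5.814 g/cm³.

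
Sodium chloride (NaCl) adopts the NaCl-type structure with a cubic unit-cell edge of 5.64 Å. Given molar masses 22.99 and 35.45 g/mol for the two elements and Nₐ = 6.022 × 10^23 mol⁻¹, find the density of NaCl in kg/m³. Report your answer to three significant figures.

The NaCl-type structure contains Z = 4 formula units per cell; M(NaCl) = 22.99 + 35.45 = 58.44 g/mol.
a³ = (5.640 × 10^-8 cm)³ = 1.794 × 10^-22 cm³.
ρ = 4 × 58.44 / (6.022 × 10²³ × 1.794 × 10^-22) = 2.164 g/cm³ = 2160 kg/m³.

2160 kg/m³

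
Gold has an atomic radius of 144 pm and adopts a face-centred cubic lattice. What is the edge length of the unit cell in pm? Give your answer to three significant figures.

In an FCC lattice, atoms touch along the face diagonal, so √2·a = 4r.
a = 4r/√2 = 4 × 144 / 1.4142 = 407 pm.

407 pm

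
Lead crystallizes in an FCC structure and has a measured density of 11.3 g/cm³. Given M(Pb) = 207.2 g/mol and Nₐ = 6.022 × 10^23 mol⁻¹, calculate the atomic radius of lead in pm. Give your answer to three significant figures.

175 pm

For an FCC cell (Z = 4), a³ = Z·M/(N_A·ρ) = 4 × 207.2 / (6.022 × 10²³ × 11.30) = 1.218 × 10^-22 cm³, so a = 4.957 × 10^-8 cm = 495.7 pm.
Atoms touch along the face diagonal, so √2·a = 4r, so r = 0.3536 × a = 175 pm.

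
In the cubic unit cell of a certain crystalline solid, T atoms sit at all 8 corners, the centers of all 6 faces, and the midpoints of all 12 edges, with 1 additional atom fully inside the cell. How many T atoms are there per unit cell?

Corner atoms are shared by 8 cells (1/8 each), face atoms by 2 (1/2 each), edge atoms by 4 (1/4 each), interior atoms are unshared.
Net atoms = 8 × 1/8 + 6 × 1/2 + 12 × 1/4 + 1 = 1 + 3 + 3 + 1 = 8.

8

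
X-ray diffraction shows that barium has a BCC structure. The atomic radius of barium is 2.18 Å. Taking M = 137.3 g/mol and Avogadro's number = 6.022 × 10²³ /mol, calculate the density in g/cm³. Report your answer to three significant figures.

3.57 g/cm³

In a BCC lattice, atoms touch along the body diagonal, so √3·a = 4r, giving a = 5.034 Å = 5.034 × 10^-8 cm.
With Z = 2, ρ = Z·M/(N_A·a³) = 2 × 137.3 / (6.022 × 10²³ × 1.276 × 10^-22) = 3.573 g/cm³.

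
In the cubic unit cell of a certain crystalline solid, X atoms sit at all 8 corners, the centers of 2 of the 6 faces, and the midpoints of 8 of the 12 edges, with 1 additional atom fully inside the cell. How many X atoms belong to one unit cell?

5

Corner atoms are shared by 8 cells (1/8 each), face atoms by 2 (1/2 each), edge atoms by 4 (1/4 each), interior atoms are unshared.
Net atoms = 8 × 1/8 + 2 × 1/2 + 8 × 1/4 + 1 = 1 + 1 + 2 + 1 = 5.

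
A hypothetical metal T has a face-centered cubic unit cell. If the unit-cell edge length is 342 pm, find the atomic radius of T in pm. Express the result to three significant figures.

121 pm

In an FCC lattice, atoms touch along the face diagonal, so √2·a = 4r.
r = √2·a/4 = 1.4142 × 342 / 4 = 121 pm.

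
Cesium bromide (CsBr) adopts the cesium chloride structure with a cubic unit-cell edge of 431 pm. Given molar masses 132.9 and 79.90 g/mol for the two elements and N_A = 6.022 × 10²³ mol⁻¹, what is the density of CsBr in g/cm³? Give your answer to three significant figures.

The cesium chloride structure contains Z = 1 formula unit per cell; M(CsBr) = 132.9 + 79.90 = 212.8 g/mol.
a³ = (4.310 × 10^-8 cm)³ = 8.006 × 10^-23 cm³.
ρ = 1 × 212.8 / (6.022 × 10²³ × 8.006 × 10^-23) = 4.414 g/cm³.

4.41 g/cm³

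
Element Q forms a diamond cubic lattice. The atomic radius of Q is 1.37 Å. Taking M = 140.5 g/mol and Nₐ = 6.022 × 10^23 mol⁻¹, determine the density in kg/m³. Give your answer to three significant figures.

In a diamond cubic lattice, nearest neighbors lie along the body diagonal with √3·a = 8r, giving a = 6.328 Å = 6.328 × 10^-8 cm.
With Z = 8, ρ = Z·M/(N_A·a³) = 8 × 140.5 / (6.022 × 10²³ × 2.534 × 10^-22) = 7.367 g/cm³ = 7370 kg/m³.

7370 kg/m³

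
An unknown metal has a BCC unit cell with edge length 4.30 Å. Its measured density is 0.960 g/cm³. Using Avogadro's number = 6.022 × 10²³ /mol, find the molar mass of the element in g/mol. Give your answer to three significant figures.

A BCC cell has Z = 2 atoms; a = 4.300 × 10^-8 cm.
M = ρ·N_A·a³/Z = 0.960 × 6.022 × 10²³ × 7.951 × 10^-23 / 2 = 23.0 g/mol.

23.0 g/mol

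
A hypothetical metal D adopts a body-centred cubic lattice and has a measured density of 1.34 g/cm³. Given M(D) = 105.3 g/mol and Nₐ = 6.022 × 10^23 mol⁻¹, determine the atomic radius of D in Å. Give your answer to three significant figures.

For a BCC cell (Z = 2), a³ = Z·M/(N_A·ρ) = 2 × 105.3 / (6.022 × 10²³ × 1.340) = 2.610 × 10^-22 cm³, so a = 6.391 × 10^-8 cm = 6.391 Å.
Atoms touch along the body diagonal, so √3·a = 4r, so r = 0.4330 × a = 2.77 Å.

2.77 Å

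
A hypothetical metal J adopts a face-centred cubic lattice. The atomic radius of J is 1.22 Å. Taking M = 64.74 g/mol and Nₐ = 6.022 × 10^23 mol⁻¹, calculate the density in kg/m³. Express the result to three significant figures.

10500 kg/m³

In an FCC lattice, atoms touch along the face diagonal, so √2·a = 4r, giving a = 3.451 Å = 3.451 × 10^-8 cm.
With Z = 4, ρ = Z·M/(N_A·a³) = 4 × 64.74 / (6.022 × 10²³ × 4.109 × 10^-23) = 10.47 g/cm³ = 10500 kg/m³.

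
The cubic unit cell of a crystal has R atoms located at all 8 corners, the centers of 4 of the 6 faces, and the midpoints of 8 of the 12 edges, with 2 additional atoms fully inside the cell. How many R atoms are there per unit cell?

Corner atoms are shared by 8 cells (1/8 each), face atoms by 2 (1/2 each), edge atoms by 4 (1/4 each), interior atoms are unshared.
Net atoms = 8 × 1/8 + 4 × 1/2 + 8 × 1/4 + 2 = 1 + 2 + 2 + 2 = 7.

7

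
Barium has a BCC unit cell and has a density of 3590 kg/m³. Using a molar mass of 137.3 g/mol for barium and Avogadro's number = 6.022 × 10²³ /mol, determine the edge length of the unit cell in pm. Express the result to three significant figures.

With Z = 2 atoms per BCC cell, a³ = Z·M/(N_A·ρ) = 2 × 137.3 / (6.022 × 10²³ × 3.590 g/cm³) = 1.270 × 10^-22 cm³.
a = (1.270 × 10^-22)^(1/3) = 5.027 × 10^-8 cm = 503 pm.

503 pm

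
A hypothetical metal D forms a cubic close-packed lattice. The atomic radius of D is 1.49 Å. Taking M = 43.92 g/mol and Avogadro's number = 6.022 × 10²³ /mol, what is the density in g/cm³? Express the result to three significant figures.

In an FCC lattice, atoms touch along the face diagonal, so √2·a = 4r, giving a = 4.214 Å = 4.214 × 10^-8 cm.
With Z = 4, ρ = Z·M/(N_A·a³) = 4 × 43.92 / (6.022 × 10²³ × 7.485 × 10^-23) = 3.898 g/cm³.

3.90 g/cm³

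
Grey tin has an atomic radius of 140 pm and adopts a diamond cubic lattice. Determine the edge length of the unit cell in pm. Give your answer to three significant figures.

647 pm

In a diamond cubic lattice, nearest neighbors lie along the body diagonal with √3·a = 8r.
a = 8r/√3 = 8 × 140 / 1.7321 = 647 pm.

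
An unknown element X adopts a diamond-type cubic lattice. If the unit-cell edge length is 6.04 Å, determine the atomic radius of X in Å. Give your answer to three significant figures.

In a diamond cubic lattice, nearest neighbors lie along the body diagonal with √3·a = 8r.
r = √3·a/8 = 1.7321 × 6.04 / 8 = 1.31 Å.

1.31 Å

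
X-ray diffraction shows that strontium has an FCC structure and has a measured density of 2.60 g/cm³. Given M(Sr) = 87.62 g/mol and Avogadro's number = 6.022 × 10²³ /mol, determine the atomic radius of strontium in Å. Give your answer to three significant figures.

For an FCC cell (Z = 4), a³ = Z·M/(N_A·ρ) = 4 × 87.62 / (6.022 × 10²³ × 2.600) = 2.238 × 10^-22 cm³, so a = 6.072 × 10^-8 cm = 6.072 Å.
Atoms touch along the face diagonal, so √2·a = 4r, so r = 0.3536 × a = 2.15 Å.

2.15 Å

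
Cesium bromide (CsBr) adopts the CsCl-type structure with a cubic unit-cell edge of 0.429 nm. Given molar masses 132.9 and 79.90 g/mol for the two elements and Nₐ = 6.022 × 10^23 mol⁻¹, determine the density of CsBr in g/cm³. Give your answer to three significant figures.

4.48 g/cm³

The CsCl-type structure contains Z = 1 formula unit per cell; M(CsBr) = 132.9 + 79.90 = 212.8 g/mol.
a³ = (4.290 × 10^-8 cm)³ = 7.895 × 10^-23 cm³.
ρ = 1 × 212.8 / (6.022 × 10²³ × 7.895 × 10^-23) = 4.476 g/cm³.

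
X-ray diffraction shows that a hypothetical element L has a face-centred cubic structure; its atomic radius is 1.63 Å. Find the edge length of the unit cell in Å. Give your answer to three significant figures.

4.61 Å

In an FCC lattice, atoms touch along the face diagonal, so √2·a = 4r.
a = 4r/√2 = 4 × 1.63 / 1.4142 = 4.61 Å.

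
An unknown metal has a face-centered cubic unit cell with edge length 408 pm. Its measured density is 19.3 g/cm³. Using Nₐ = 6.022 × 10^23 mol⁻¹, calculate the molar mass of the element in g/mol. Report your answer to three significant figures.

197 g/mol

An FCC cell has Z = 4 atoms; a = 4.080 × 10^-8 cm.
M = ρ·N_A·a³/Z = 19.3 × 6.022 × 10²³ × 6.792 × 10^-23 / 4 = 197 g/mol.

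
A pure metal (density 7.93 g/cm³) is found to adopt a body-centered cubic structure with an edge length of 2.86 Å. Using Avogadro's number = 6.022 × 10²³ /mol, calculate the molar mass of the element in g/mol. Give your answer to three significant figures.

55.9 g/mol

A BCC cell has Z = 2 atoms; a = 2.860 × 10^-8 cm.
M = ρ·N_A·a³/Z = 7.93 × 6.022 × 10²³ × 2.339 × 10^-23 / 2 = 55.9 g/mol.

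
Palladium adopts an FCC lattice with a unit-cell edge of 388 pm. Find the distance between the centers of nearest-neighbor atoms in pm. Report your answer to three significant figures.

In an FCC structure, atoms touch along the face diagonal, so √2·a = 4r; the nearest-neighbor distance equals 2r = 0.7071·a.
d = 0.7071 × 388 = 274 pm.

274 pm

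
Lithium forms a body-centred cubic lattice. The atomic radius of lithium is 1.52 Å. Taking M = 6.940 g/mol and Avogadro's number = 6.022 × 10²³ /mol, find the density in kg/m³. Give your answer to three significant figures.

533 kg/m³

In a BCC lattice, atoms touch along the body diagonal, so √3·a = 4r, giving a = 3.510 Å = 3.510 × 10^-8 cm.
With Z = 2, ρ = Z·M/(N_A·a³) = 2 × 6.940 / (6.022 × 10²³ × 4.325 × 10^-23) = 0.5329 g/cm³ = 533 kg/m³.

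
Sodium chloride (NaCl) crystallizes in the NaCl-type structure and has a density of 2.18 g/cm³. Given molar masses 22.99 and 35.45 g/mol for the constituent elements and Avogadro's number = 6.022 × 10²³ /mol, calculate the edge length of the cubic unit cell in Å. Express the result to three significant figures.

5.63 Å

M(NaCl) = 58.44 g/mol; Z = 4 formula units per cell.
a³ = Z·M/(N_A·ρ) = 4 × 58.44 / (6.022 × 10²³ × 2.18) = 1.781 × 10^-22 cm³, so a = 5.626 × 10^-8 cm = 5.63 Å.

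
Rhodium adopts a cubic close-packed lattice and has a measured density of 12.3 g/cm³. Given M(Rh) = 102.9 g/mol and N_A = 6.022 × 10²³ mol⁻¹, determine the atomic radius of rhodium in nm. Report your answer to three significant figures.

0.135 nm

For an FCC cell (Z = 4), a³ = Z·M/(N_A·ρ) = 4 × 102.9 / (6.022 × 10²³ × 12.30) = 5.557 × 10^-23 cm³, so a = 3.816 × 10^-8 cm = 0.3816 nm.
Atoms touch along the face diagonal, so √2·a = 4r, so r = 0.3536 × a = 0.135 nm.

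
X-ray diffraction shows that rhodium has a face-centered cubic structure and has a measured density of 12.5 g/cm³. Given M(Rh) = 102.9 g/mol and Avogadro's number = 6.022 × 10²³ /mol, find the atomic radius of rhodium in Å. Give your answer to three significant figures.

1.34 Å

For an FCC cell (Z = 4), a³ = Z·M/(N_A·ρ) = 4 × 102.9 / (6.022 × 10²³ × 12.50) = 5.468 × 10^-23 cm³, so a = 3.796 × 10^-8 cm = 3.796 Å.
Atoms touch along the face diagonal, so √2·a = 4r, so r = 0.3536 × a = 1.34 Å.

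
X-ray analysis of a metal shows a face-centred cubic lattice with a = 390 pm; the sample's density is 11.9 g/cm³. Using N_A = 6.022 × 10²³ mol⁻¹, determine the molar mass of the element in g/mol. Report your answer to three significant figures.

106 g/mol

An FCC cell has Z = 4 atoms; a = 3.900 × 10^-8 cm.
M = ρ·N_A·a³/Z = 11.9 × 6.022 × 10²³ × 5.932 × 10^-23 / 4 = 106 g/mol.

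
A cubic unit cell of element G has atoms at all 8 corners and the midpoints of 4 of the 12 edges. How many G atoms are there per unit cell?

Corner atoms are shared by 8 cells (1/8 each), edge atoms by 4 (1/4 each).
Net atoms = 8 × 1/8 + 4 × 1/4 = 1 + 1 = 2.

2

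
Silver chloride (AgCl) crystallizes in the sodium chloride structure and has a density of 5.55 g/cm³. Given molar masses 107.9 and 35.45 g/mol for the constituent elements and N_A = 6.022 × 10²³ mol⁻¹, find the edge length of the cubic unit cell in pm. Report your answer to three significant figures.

M(AgCl) = 143.35 g/mol; Z = 4 formula units per cell.
a³ = Z·M/(N_A·ρ) = 4 × 143.35 / (6.022 × 10²³ × 5.55) = 1.716 × 10^-22 cm³, so a = 5.557 × 10^-8 cm = 556 pm.

556 pm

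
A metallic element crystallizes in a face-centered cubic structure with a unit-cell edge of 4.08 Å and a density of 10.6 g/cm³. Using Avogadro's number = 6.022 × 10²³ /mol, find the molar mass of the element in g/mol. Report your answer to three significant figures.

108 g/mol

An FCC cell has Z = 4 atoms; a = 4.080 × 10^-8 cm.
M = ρ·N_A·a³/Z = 10.6 × 6.022 × 10²³ × 6.792 × 10^-23 / 4 = 108 g/mol.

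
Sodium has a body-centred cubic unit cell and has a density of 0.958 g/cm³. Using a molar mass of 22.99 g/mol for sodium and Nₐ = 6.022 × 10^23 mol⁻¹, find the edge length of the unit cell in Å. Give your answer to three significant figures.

4.30 Å

With Z = 2 atoms per BCC cell, a³ = Z·M/(N_A·ρ) = 2 × 22.99 / (6.022 × 10²³ × 0.9580 g/cm³) = 7.970 × 10^-23 cm³.
a = (7.970 × 10^-23)^(1/3) = 4.303 × 10^-8 cm = 4.30 Å.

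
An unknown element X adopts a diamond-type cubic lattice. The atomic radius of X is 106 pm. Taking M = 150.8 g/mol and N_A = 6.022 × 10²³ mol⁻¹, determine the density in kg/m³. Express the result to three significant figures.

In a diamond cubic lattice, nearest neighbors lie along the body diagonal with √3·a = 8r, giving a = 489.6 pm = 4.896 × 10^-8 cm.
With Z = 8, ρ = Z·M/(N_A·a³) = 8 × 150.8 / (6.022 × 10²³ × 1.174 × 10^-22) = 17.07 g/cm³ = 17100 kg/m³.

17100 kg/m³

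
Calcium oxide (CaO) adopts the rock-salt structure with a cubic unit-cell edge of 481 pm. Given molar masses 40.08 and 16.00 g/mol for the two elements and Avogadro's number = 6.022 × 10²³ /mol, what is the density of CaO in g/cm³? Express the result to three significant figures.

3.35 g/cm³

The rock-salt structure contains Z = 4 formula units per cell; M(CaO) = 40.08 + 16.00 = 56.08 g/mol.
a³ = (4.810 × 10^-8 cm)³ = 1.113 × 10^-22 cm³.
ρ = 4 × 56.08 / (6.022 × 10²³ × 1.113 × 10^-22) = 3.347 g/cm³.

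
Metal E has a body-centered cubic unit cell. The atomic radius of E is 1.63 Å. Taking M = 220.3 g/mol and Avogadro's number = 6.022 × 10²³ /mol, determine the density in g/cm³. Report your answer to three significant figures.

13.7 g/cm³

In a BCC lattice, atoms touch along the body diagonal, so √3·a = 4r, giving a = 3.764 Å = 3.764 × 10^-8 cm.
With Z = 2, ρ = Z·M/(N_A·a³) = 2 × 220.3 / (6.022 × 10²³ × 5.334 × 10^-23) = 13.72 g/cm³.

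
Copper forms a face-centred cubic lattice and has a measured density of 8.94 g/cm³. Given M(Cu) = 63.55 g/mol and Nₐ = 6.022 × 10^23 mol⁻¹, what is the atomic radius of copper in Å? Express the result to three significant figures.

For an FCC cell (Z = 4), a³ = Z·M/(N_A·ρ) = 4 × 63.55 / (6.022 × 10²³ × 8.940) = 4.722 × 10^-23 cm³, so a = 3.614 × 10^-8 cm = 3.614 Å.
Atoms touch along the face diagonal, so √2·a = 4r, so r = 0.3536 × a = 1.28 Å.

1.28 Å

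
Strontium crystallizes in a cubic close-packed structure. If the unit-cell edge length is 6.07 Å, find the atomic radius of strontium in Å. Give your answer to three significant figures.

2.15 Å

In an FCC lattice, atoms touch along the face diagonal, so √2·a = 4r.
r = √2·a/4 = 1.4142 × 6.07 / 4 = 2.15 Å.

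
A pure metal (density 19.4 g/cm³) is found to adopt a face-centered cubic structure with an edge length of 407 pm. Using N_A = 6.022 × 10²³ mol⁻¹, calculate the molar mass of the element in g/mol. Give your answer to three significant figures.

197 g/mol

An FCC cell has Z = 4 atoms; a = 4.070 × 10^-8 cm.
M = ρ·N_A·a³/Z = 19.4 × 6.022 × 10²³ × 6.742 × 10^-23 / 4 = 197 g/mol.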